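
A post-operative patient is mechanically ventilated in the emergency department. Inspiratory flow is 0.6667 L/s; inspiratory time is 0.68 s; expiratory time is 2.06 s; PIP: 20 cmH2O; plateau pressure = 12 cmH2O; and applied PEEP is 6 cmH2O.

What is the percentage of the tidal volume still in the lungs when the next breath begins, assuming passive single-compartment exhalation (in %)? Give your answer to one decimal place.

10.3

Vt = flow × Ti = 0.6667 L/s × 0.68 s × 1000 mL/L = 453.36 mL.
R = (PIP − Pplat)/V̇ = (20 − 12) / 0.6667 = 8.0/0.6667 = 11.999 cmH2O·s/L.
C = Vt/(Pplat − PEEP) = 453.36 / (12 − 6) = 453.36/6.0 = 75.56 mL/cmH2O.
τ = R × C = 11.999 × 0.07556 L/cmH2O = 0.9066 s.
Fraction remaining at end-expiration = e^(−Te/τ) = e^(−2.06/0.9066) = 0.1031 → 10.31%.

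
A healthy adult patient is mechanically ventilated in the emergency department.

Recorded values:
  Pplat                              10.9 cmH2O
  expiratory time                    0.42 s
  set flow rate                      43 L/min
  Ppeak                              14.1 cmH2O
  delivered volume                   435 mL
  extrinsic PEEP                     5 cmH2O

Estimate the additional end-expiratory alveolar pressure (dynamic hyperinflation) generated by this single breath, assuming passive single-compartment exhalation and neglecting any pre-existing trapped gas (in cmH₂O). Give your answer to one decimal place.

Flow: 43 L/min ÷ 60 = 0.7167 L/s.
R = (PIP − Pplat)/V̇ = (14.1 − 10.9) / 0.7167 = 3.2/0.7167 = 4.465 cmH2O·s/L.
C = Vt/(Pplat − PEEP) = 435.0 / (10.9 − 5) = 435.0/5.9 = 73.729 mL/cmH2O.
τ = R × C = 4.465 × 0.07373 L/cmH2O = 0.3292 s.
Fraction remaining = e^(−Te/τ) = e^(−0.42/0.3292) = 0.2792; trapped volume = 435.0 × 0.2792 = 121.45 mL.
Additional alveolar pressure from trapping ≈ V_trapped / C = 121.45 / 73.729 = 1.647 cmH2O.

1.6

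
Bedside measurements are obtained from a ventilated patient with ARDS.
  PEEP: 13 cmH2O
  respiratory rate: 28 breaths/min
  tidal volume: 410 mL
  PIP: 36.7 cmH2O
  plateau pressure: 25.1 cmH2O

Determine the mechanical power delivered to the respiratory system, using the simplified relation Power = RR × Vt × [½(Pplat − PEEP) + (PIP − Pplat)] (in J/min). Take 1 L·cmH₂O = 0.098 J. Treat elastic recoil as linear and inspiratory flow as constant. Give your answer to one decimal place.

19.9

Per-breath work = Vt × [½(Pplat−PEEP) + (PIP−Pplat)] = 0.410 × [0.5×12.1 + 11.6] = 0.410 × 17.65 = 7.237 L·cmH2O.
Power = 28 × 7.237 = 202.64 L·cmH2O/min.
× 0.098 J/(L·cmH2O) → 19.859 J/min.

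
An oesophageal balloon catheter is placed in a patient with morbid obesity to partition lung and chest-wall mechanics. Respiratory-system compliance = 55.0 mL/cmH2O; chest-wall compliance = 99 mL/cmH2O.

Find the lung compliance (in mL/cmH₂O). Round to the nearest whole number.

124

1/CL = 1/Crs − 1/Ccw.
1/CL = 1/55.0 − 1/99 = 0.008081.
CL = 123.75 mL/cmH2O.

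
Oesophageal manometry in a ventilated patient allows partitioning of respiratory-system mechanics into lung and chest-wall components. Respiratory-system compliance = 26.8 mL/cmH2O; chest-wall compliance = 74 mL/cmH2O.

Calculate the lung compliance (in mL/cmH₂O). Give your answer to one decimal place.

1/CL = 1/Crs − 1/Ccw.
1/CL = 1/26.8 − 1/74 = 0.0238.
CL = 42.017 mL/cmH2O.

42.0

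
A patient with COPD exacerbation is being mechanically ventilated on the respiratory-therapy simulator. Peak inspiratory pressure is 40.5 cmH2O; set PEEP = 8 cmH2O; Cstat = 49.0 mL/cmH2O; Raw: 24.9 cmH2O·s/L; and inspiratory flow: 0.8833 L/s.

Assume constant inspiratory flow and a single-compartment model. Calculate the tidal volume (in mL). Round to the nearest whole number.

Equation of motion (constant flow): PIP = Vt/C + R·V̇ + PEEP.
Vt/C = PIP − R·V̇ − PEEP = 40.5 − 21.994 − 8 = 10.506 cmH2O.
Vt = C × 10.506 = 49.0 × 10.506 = 514.79 mL.

515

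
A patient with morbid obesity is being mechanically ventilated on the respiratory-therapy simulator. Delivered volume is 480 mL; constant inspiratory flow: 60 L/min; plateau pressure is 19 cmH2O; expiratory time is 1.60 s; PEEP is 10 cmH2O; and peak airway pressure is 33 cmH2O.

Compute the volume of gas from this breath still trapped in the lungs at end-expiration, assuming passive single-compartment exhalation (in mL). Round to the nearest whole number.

Flow: 60 L/min ÷ 60 = 1 L/s.
R = (PIP − Pplat)/V̇ = (33 − 19) / 1 = 14.0/1 = 14.0 cmH2O·s/L.
C = Vt/(Pplat − PEEP) = 480.0 / (19 − 10) = 480.0/9.0 = 53.333 mL/cmH2O.
τ = R × C = 14.0 × 0.05333 L/cmH2O = 0.7466 s.
Fraction remaining = e^(−Te/τ) = e^(−1.60/0.7466) = 0.1173.
Trapped volume = 480.0 × 0.1173 = 56.304 mL.

56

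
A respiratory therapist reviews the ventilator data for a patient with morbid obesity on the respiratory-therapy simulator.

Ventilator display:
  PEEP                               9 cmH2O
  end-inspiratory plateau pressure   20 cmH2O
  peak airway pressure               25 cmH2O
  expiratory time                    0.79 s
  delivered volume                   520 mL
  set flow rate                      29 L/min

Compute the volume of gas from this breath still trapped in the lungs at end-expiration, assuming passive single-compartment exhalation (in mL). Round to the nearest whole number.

Flow: 29 L/min ÷ 60 = 0.4833 L/s.
R = (PIP − Pplat)/V̇ = (25 − 20) / 0.4833 = 5.0/0.4833 = 10.346 cmH2O·s/L.
C = Vt/(Pplat − PEEP) = 520.0 / (20 − 9) = 520.0/11.0 = 47.273 mL/cmH2O.
τ = R × C = 10.346 × 0.04727 L/cmH2O = 0.4891 s.
Fraction remaining = e^(−Te/τ) = e^(−0.79/0.4891) = 0.1988.
Trapped volume = 520.0 × 0.1988 = 103.38 mL.

103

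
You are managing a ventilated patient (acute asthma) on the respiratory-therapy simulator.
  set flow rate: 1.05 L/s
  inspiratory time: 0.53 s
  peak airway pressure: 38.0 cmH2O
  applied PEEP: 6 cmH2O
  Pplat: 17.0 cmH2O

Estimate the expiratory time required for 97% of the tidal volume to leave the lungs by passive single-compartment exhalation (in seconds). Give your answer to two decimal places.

Vt = flow × Ti = 1.05 L/s × 0.53 s × 1000 mL/L = 556.5 mL.
R = (PIP − Pplat)/V̇ = (38.0 − 17.0) / 1.05 = 21.0/1.05 = 20.0 cmH2O·s/L.
C = Vt/(Pplat − PEEP) = 556.5 / (17.0 − 6) = 556.5/11.0 = 50.591 mL/cmH2O.
τ = R × C = 20.0 × 0.05059 L/cmH2O = 1.012 s.
t = −τ·ln(1 − 0.97) = −1.012·ln(0.03) = 3.549 s.

3.55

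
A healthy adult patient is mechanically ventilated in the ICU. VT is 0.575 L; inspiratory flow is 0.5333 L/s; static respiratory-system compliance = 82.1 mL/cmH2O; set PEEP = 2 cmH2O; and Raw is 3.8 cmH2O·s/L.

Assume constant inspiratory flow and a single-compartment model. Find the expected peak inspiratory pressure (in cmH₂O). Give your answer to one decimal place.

Equation of motion (constant flow): PIP = Vt/C + R·V̇ + PEEP.
PIP = 575/82.1 + 3.8×0.5333 + 2 = 7.004 + 2.027 + 2 = 11.031 cmH2O.

11.0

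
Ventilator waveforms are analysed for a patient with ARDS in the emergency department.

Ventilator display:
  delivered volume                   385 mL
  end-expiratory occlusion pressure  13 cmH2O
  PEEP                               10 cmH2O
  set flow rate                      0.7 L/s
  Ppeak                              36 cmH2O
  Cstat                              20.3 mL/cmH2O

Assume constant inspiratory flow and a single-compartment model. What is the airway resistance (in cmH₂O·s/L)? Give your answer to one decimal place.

Total PEEP = 13 cmH2O (set 10 + intrinsic 3); this is the baseline alveolar pressure.
Equation of motion (constant flow): PIP = Vt/C + R·V̇ + PEEP.
R·V̇ = PIP − Vt/C − PEEP = 36 − 385/20.3 − 13 = 36 − 18.966 − 13 = 4.034 cmH2O.
R = 4.034 / 0.7 = 5.763 cmH2O·s/L.

5.8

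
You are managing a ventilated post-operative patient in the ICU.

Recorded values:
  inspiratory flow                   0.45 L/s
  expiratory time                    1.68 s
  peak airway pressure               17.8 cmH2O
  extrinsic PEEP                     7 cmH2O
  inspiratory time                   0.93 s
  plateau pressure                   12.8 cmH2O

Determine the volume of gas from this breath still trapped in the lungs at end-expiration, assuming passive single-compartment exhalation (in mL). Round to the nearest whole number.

Vt = flow × Ti = 0.45 L/s × 0.93 s × 1000 mL/L = 418.5 mL.
R = (PIP − Pplat)/V̇ = (17.8 − 12.8) / 0.45 = 5.0/0.45 = 11.111 cmH2O·s/L.
C = Vt/(Pplat − PEEP) = 418.5 / (12.8 − 7) = 418.5/5.8 = 72.155 mL/cmH2O.
τ = R × C = 11.111 × 0.07216 L/cmH2O = 0.8018 s.
Fraction remaining = e^(−Te/τ) = e^(−1.68/0.8018) = 0.123.
Trapped volume = 418.5 × 0.123 = 51.476 mL.

51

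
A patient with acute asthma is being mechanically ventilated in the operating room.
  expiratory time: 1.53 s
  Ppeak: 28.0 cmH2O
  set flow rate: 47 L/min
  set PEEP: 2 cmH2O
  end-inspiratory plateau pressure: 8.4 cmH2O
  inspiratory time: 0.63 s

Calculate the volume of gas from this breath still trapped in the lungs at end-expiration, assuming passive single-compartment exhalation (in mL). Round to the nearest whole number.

223

Flow: 47 L/min ÷ 60 = 0.7833 L/s.
Vt = flow × Ti = 0.7833 L/s × 0.63 s × 1000 mL/L = 493.48 mL.
R = (PIP − Pplat)/V̇ = (28.0 − 8.4) / 0.7833 = 19.6/0.7833 = 25.022 cmH2O·s/L.
C = Vt/(Pplat − PEEP) = 493.48 / (8.4 − 2) = 493.48/6.4 = 77.106 mL/cmH2O.
τ = R × C = 25.022 × 0.07711 L/cmH2O = 1.929 s.
Fraction remaining = e^(−Te/τ) = e^(−1.53/1.929) = 0.4524.
Trapped volume = 493.48 × 0.4524 = 223.25 mL.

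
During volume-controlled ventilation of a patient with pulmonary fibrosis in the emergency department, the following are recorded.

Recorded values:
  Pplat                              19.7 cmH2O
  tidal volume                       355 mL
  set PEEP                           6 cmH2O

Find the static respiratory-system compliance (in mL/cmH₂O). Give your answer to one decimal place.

25.9

Cstat = Vt / (Pplat − PEEP) = 355 / (19.7 − 6) = 355 / 13.7 = 25.912 mL/cmH2O.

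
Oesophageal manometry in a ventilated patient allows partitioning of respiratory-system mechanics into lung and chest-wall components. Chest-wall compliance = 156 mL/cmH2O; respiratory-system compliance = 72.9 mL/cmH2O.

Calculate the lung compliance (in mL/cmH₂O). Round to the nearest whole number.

137

1/CL = 1/Crs − 1/Ccw.
1/CL = 1/72.9 − 1/156 = 0.007307.
CL = 136.86 mL/cmH2O.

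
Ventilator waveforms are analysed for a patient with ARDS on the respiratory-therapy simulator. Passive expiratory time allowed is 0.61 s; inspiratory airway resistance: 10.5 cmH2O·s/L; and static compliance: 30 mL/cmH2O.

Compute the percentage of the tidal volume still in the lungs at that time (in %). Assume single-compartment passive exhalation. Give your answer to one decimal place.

14.4

τ = R × C = 10.5 × 30 mL/cmH2O = 10.5 × 0.030 L/cmH2O = 0.315 s.
Passive exhalation: V(t)/V₀ = e^(−t/τ) = e^(−0.61/0.315) = 0.1442.
Fraction remaining = 0.1442 → 14.42%.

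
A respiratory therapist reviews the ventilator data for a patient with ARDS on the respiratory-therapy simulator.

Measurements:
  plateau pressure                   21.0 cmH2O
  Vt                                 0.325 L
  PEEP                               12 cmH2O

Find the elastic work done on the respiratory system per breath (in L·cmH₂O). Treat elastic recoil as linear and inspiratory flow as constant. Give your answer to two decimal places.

Elastic work ≈ ½ × (Pplat − PEEP) × Vt = 0.5 × (21.0 − 12) × 0.325 L = 0.5 × 9.0 × 0.325 = 1.463 L·cmH2O.

1.46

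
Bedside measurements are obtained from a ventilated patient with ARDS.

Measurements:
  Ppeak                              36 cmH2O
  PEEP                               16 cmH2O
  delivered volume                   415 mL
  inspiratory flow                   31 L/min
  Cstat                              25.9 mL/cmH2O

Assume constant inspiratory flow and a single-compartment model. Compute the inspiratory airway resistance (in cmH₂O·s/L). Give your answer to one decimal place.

Flow: 31 L/min ÷ 60 = 0.5167 L/s.
Equation of motion (constant flow): PIP = Vt/C + R·V̇ + PEEP.
R·V̇ = PIP − Vt/C − PEEP = 36 − 415/25.9 − 16 = 36 − 16.023 − 16 = 3.977 cmH2O.
R = 3.977 / 0.5167 = 7.697 cmH2O·s/L.

7.7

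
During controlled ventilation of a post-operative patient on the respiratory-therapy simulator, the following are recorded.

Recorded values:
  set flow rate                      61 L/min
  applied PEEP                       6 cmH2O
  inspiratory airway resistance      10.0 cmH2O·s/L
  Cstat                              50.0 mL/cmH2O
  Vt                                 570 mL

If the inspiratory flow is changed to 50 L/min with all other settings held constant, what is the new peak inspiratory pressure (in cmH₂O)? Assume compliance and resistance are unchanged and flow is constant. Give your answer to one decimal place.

25.7

Flow: 61 L/min ÷ 60 = 1.0167 L/s.
New flow: 50 L/min ÷ 60 = 0.8333 L/s.
PIP = Vt/C + R·V̇ + PEEP (constant-flow equation of motion).
Only the resistive term changes: ΔPIP = R × ΔV̇ = 10.0 × (0.8333 − 1.0167) = 10.0 × -0.1834 = -1.834 cmH2O.
Original PIP = 570/50.0 + 10.0×1.0167 + 6 = 27.567 cmH2O; new PIP = 27.567 + (-1.834) = 25.733 cmH2O.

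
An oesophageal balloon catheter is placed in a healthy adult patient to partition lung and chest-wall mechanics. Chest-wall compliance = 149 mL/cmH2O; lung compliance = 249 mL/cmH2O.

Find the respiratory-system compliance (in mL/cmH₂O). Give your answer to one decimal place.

93.2

Lung and chest wall are elastances in series: 1/Crs = 1/CL + 1/Ccw.
1/Crs = 1/249 + 1/149 = 0.01073.
Crs = 93.197 mL/cmH2O.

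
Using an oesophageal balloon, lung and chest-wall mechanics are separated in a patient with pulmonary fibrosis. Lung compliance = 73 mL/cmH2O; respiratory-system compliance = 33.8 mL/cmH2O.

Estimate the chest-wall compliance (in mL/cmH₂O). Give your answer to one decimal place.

1/Ccw = 1/Crs − 1/CL.
1/Ccw = 1/33.8 − 1/73 = 0.01589.
Ccw = 62.933 mL/cmH2O.

62.9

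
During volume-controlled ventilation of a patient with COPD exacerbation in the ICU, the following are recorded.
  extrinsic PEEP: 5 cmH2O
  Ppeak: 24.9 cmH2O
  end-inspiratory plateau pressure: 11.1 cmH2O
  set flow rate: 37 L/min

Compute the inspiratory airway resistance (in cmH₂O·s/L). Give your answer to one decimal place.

Flow: 37 L/min ÷ 60 = 0.6167 L/s.
Raw = (PIP − Pplat) / flow = (24.9 − 11.1) / 0.6167 = 13.8 / 0.6167 = 22.377 cmH2O·s/L.

22.4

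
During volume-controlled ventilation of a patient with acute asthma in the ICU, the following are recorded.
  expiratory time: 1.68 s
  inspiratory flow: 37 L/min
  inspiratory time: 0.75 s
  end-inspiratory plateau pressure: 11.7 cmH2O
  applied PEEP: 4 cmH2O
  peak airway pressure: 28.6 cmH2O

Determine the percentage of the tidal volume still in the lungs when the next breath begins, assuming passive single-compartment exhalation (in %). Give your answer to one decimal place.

36.0

Flow: 37 L/min ÷ 60 = 0.6167 L/s.
Vt = flow × Ti = 0.6167 L/s × 0.75 s × 1000 mL/L = 462.53 mL.
R = (PIP − Pplat)/V̇ = (28.6 − 11.7) / 0.6167 = 16.9/0.6167 = 27.404 cmH2O·s/L.
C = Vt/(Pplat − PEEP) = 462.53 / (11.7 − 4) = 462.53/7.7 = 60.069 mL/cmH2O.
τ = R × C = 27.404 × 0.06007 L/cmH2O = 1.646 s.
Fraction remaining at end-expiration = e^(−Te/τ) = e^(−1.68/1.646) = 0.3604 → 36.04%.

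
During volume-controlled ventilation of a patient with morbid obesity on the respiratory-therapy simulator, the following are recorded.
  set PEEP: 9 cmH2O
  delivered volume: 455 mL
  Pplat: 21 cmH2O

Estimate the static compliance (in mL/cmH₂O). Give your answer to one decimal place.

Cstat = Vt / (Pplat − PEEP) = 455 / (21 − 9) = 455 / 12.0 = 37.917 mL/cmH2O.

37.9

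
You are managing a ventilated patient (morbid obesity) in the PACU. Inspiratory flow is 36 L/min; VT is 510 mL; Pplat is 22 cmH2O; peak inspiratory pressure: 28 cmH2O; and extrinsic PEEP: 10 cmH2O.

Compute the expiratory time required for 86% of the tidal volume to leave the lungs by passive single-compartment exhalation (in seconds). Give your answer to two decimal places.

Flow: 36 L/min ÷ 60 = 0.6 L/s.
R = (PIP − Pplat)/V̇ = (28 − 22) / 0.6 = 6.0/0.6 = 10.0 cmH2O·s/L.
C = Vt/(Pplat − PEEP) = 510.0 / (22 − 10) = 510.0/12.0 = 42.5 mL/cmH2O.
τ = R × C = 10.0 × 0.0425 L/cmH2O = 0.425 s.
t = −τ·ln(1 − 0.86) = −0.425·ln(0.14) = 0.8356 s.

0.84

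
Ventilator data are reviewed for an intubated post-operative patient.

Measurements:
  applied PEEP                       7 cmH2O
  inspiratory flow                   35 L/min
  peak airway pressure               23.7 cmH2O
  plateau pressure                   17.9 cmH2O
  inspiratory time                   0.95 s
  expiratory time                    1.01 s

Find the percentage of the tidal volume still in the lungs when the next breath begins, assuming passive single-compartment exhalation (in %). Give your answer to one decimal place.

Flow: 35 L/min ÷ 60 = 0.5833 L/s.
Vt = flow × Ti = 0.5833 L/s × 0.95 s × 1000 mL/L = 554.14 mL.
R = (PIP − Pplat)/V̇ = (23.7 − 17.9) / 0.5833 = 5.8/0.5833 = 9.943 cmH2O·s/L.
C = Vt/(Pplat − PEEP) = 554.14 / (17.9 − 7) = 554.14/10.9 = 50.839 mL/cmH2O.
τ = R × C = 9.943 × 0.05084 L/cmH2O = 0.5055 s.
Fraction remaining at end-expiration = e^(−Te/τ) = e^(−1.01/0.5055) = 0.1356 → 13.56%.

13.6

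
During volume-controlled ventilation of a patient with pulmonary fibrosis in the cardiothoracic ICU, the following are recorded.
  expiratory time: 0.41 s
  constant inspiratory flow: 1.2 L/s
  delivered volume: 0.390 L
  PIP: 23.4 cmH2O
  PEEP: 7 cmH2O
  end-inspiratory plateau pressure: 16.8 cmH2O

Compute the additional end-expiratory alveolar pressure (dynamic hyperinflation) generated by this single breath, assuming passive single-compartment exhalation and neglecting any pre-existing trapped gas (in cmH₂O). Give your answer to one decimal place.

1.5

R = (PIP − Pplat)/V̇ = (23.4 − 16.8) / 1.2 = 6.6/1.2 = 5.5 cmH2O·s/L.
C = Vt/(Pplat − PEEP) = 390.0 / (16.8 − 7) = 390.0/9.8 = 39.796 mL/cmH2O.
τ = R × C = 5.5 × 0.0398 L/cmH2O = 0.2189 s.
Fraction remaining = e^(−Te/τ) = e^(−0.41/0.2189) = 0.1537; trapped volume = 390.0 × 0.1537 = 59.943 mL.
Additional alveolar pressure from trapping ≈ V_trapped / C = 59.943 / 39.796 = 1.506 cmH2O.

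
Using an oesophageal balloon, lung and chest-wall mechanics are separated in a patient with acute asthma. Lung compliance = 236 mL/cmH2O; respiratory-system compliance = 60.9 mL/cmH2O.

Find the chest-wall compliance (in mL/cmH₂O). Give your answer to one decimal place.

82.1

1/Ccw = 1/Crs − 1/CL.
1/Ccw = 1/60.9 − 1/236 = 0.01218.
Ccw = 82.102 mL/cmH2O.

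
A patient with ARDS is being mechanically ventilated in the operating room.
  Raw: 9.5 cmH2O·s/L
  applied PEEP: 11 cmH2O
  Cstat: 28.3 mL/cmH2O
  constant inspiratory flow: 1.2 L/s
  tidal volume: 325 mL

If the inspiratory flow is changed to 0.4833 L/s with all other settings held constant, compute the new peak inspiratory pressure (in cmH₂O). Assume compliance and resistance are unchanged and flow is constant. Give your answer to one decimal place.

27.1

PIP = Vt/C + R·V̇ + PEEP (constant-flow equation of motion).
Only the resistive term changes: ΔPIP = R × ΔV̇ = 9.5 × (0.4833 − 1.2) = 9.5 × -0.7167 = -6.809 cmH2O.
Original PIP = 325/28.3 + 9.5×1.2 + 11 = 33.884 cmH2O; new PIP = 33.884 + (-6.809) = 27.075 cmH2O.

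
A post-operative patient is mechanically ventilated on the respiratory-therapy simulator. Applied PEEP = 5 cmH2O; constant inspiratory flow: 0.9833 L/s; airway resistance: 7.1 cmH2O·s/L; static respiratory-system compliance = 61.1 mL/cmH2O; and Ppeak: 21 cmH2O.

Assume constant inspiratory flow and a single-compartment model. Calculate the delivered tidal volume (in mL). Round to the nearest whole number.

551

Equation of motion (constant flow): PIP = Vt/C + R·V̇ + PEEP.
Vt/C = PIP − R·V̇ − PEEP = 21 − 6.981 − 5 = 9.019 cmH2O.
Vt = C × 9.019 = 61.1 × 9.019 = 551.06 mL.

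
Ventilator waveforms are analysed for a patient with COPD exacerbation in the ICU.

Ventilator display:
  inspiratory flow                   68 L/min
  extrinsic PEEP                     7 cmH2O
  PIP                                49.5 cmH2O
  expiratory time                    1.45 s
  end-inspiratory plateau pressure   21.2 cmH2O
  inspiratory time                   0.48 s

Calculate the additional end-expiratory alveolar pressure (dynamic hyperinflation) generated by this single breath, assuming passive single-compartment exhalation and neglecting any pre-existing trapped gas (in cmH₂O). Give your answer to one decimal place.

3.1

Flow: 68 L/min ÷ 60 = 1.1333 L/s.
Vt = flow × Ti = 1.1333 L/s × 0.48 s × 1000 mL/L = 543.98 mL.
R = (PIP − Pplat)/V̇ = (49.5 − 21.2) / 1.1333 = 28.3/1.1333 = 24.971 cmH2O·s/L.
C = Vt/(Pplat − PEEP) = 543.98 / (21.2 − 7) = 543.98/14.2 = 38.308 mL/cmH2O.
τ = R × C = 24.971 × 0.03831 L/cmH2O = 0.9566 s.
Fraction remaining = e^(−Te/τ) = e^(−1.45/0.9566) = 0.2196; trapped volume = 543.98 × 0.2196 = 119.46 mL.
Additional alveolar pressure from trapping ≈ V_trapped / C = 119.46 / 38.308 = 3.118 cmH2O.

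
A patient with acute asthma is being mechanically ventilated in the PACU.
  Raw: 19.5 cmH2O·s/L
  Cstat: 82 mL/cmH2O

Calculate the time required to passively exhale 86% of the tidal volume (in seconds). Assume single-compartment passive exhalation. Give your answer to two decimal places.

τ = R × C = 19.5 × 82 mL/cmH2O = 19.5 × 0.082 L/cmH2O = 1.599 s.
Exhaled fraction f = 1 − e^(−t/τ) → t = −τ·ln(1 − f) = −1.599·ln(0.14) = 3.144 s.

3.14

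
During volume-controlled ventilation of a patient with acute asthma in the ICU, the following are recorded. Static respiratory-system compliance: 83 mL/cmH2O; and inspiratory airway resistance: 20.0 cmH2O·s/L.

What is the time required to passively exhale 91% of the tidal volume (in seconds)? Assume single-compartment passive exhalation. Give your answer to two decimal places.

4.00

τ = R × C = 20.0 × 83 mL/cmH2O = 20.0 × 0.083 L/cmH2O = 1.66 s.
Exhaled fraction f = 1 − e^(−t/τ) → t = −τ·ln(1 − f) = −1.66·ln(0.09) = 3.997 s.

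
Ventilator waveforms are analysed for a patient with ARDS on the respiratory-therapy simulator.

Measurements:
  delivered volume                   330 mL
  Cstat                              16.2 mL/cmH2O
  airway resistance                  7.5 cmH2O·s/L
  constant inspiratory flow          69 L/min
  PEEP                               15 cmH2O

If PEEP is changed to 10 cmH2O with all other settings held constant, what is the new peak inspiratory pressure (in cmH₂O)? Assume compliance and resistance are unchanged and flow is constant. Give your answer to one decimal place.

39.0

Flow: 69 L/min ÷ 60 = 1.15 L/s.
PIP = Vt/C + R·V̇ + PEEP (constant-flow equation of motion).
Only the baseline term changes: ΔPIP = ΔPEEP = 10 − 15 = -5.0 cmH2O.
Original PIP = 330/16.2 + 7.5×1.15 + 15 = 43.995 cmH2O; new PIP = 43.995 + (-5.0) = 38.995 cmH2O.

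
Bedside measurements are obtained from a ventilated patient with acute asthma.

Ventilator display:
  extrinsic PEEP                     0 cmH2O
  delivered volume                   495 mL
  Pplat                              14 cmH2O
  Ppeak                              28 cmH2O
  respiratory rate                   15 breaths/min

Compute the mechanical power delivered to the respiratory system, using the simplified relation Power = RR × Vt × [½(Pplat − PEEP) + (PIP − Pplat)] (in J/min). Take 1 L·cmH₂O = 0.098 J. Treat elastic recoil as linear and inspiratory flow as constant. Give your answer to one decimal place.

15.3

Per-breath work = Vt × [½(Pplat−PEEP) + (PIP−Pplat)] = 0.495 × [0.5×14.0 + 14.0] = 0.495 × 21.0 = 10.395 L·cmH2O.
Power = 15 × 10.395 = 155.93 L·cmH2O/min.
× 0.098 J/(L·cmH2O) → 15.281 J/min.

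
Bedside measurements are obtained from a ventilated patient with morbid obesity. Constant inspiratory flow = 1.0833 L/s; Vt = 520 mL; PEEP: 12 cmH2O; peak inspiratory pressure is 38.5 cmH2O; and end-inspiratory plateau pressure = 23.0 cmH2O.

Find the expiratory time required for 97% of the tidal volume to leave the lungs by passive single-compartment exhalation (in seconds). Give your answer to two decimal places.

R = (PIP − Pplat)/V̇ = (38.5 − 23.0) / 1.0833 = 15.5/1.0833 = 14.308 cmH2O·s/L.
C = Vt/(Pplat − PEEP) = 520.0 / (23.0 − 12) = 520.0/11.0 = 47.273 mL/cmH2O.
τ = R × C = 14.308 × 0.04727 L/cmH2O = 0.6763 s.
t = −τ·ln(1 − 0.97) = −0.6763·ln(0.03) = 2.371 s.

2.37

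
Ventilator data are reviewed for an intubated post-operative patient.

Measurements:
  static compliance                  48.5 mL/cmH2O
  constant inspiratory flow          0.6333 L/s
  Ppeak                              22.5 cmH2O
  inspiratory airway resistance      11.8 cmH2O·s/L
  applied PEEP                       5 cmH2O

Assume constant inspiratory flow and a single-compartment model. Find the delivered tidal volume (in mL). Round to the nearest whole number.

Equation of motion (constant flow): PIP = Vt/C + R·V̇ + PEEP.
Vt/C = PIP − R·V̇ − PEEP = 22.5 − 7.473 − 5 = 10.027 cmH2O.
Vt = C × 10.027 = 48.5 × 10.027 = 486.31 mL.

486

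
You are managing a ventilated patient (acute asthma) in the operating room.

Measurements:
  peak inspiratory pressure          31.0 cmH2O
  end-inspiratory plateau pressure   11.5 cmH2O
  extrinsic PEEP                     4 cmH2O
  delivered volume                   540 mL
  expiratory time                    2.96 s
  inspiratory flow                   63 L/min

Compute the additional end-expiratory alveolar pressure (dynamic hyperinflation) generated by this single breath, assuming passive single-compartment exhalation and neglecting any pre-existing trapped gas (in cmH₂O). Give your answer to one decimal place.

0.8

Flow: 63 L/min ÷ 60 = 1.05 L/s.
R = (PIP − Pplat)/V̇ = (31.0 − 11.5) / 1.05 = 19.5/1.05 = 18.571 cmH2O·s/L.
C = Vt/(Pplat − PEEP) = 540.0 / (11.5 − 4) = 540.0/7.5 = 72.0 mL/cmH2O.
τ = R × C = 18.571 × 0.072 L/cmH2O = 1.337 s.
Fraction remaining = e^(−Te/τ) = e^(−2.96/1.337) = 0.1093; trapped volume = 540.0 × 0.1093 = 59.022 mL.
Additional alveolar pressure from trapping ≈ V_trapped / C = 59.022 / 72.0 = 0.8198 cmH2O.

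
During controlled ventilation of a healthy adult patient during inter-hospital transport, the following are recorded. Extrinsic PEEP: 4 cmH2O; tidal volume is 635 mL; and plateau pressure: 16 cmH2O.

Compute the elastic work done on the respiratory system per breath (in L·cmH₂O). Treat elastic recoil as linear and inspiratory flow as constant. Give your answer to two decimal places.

3.81

Elastic work ≈ ½ × (Pplat − PEEP) × Vt = 0.5 × (16 − 4) × 0.635 L = 0.5 × 12.0 × 0.635 = 3.81 L·cmH2O.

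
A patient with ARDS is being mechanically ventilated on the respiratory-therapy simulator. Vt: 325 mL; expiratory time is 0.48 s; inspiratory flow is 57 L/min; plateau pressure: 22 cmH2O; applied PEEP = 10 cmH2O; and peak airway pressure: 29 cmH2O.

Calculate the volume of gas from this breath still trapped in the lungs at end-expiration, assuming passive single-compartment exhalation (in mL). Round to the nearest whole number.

Flow: 57 L/min ÷ 60 = 0.95 L/s.
R = (PIP − Pplat)/V̇ = (29 − 22) / 0.95 = 7.0/0.95 = 7.368 cmH2O·s/L.
C = Vt/(Pplat − PEEP) = 325.0 / (22 − 10) = 325.0/12.0 = 27.083 mL/cmH2O.
τ = R × C = 7.368 × 0.02708 L/cmH2O = 0.1995 s.
Fraction remaining = e^(−Te/τ) = e^(−0.48/0.1995) = 0.09017.
Trapped volume = 325.0 × 0.09017 = 29.305 mL.

29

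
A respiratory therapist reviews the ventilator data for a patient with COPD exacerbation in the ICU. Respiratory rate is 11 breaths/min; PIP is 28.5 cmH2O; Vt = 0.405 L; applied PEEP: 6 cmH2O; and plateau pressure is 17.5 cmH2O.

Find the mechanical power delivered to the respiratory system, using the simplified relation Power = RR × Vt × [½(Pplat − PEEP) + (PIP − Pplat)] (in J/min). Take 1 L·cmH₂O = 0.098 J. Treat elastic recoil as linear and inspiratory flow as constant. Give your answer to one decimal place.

7.3

Per-breath work = Vt × [½(Pplat−PEEP) + (PIP−Pplat)] = 0.405 × [0.5×11.5 + 11.0] = 0.405 × 16.75 = 6.784 L·cmH2O.
Power = 11 × 6.784 = 74.624 L·cmH2O/min.
× 0.098 J/(L·cmH2O) → 7.313 J/min.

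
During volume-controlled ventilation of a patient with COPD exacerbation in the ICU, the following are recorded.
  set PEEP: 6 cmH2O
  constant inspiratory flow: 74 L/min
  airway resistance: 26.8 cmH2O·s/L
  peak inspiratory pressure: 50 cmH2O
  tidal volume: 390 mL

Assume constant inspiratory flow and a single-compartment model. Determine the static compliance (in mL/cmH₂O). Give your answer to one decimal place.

Flow: 74 L/min ÷ 60 = 1.2333 L/s.
Equation of motion (constant flow): PIP = Vt/C + R·V̇ + PEEP.
Vt/C = PIP − R·V̇ − PEEP = 50 − 26.8×1.2333 − 6 = 50 − 33.052 − 6 = 10.948 cmH2O.
C = Vt / 10.948 = 390 / 10.948 = 35.623 mL/cmH2O.

35.6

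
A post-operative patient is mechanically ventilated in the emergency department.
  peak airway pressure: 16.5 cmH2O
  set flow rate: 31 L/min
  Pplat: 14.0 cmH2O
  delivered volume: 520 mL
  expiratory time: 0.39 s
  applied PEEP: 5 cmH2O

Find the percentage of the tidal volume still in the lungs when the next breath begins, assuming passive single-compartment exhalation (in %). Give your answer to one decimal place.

24.8

Flow: 31 L/min ÷ 60 = 0.5167 L/s.
R = (PIP − Pplat)/V̇ = (16.5 − 14.0) / 0.5167 = 2.5/0.5167 = 4.838 cmH2O·s/L.
C = Vt/(Pplat − PEEP) = 520.0 / (14.0 − 5) = 520.0/9.0 = 57.778 mL/cmH2O.
τ = R × C = 4.838 × 0.05778 L/cmH2O = 0.2795 s.
Fraction remaining at end-expiration = e^(−Te/τ) = e^(−0.39/0.2795) = 0.2477 → 24.77%.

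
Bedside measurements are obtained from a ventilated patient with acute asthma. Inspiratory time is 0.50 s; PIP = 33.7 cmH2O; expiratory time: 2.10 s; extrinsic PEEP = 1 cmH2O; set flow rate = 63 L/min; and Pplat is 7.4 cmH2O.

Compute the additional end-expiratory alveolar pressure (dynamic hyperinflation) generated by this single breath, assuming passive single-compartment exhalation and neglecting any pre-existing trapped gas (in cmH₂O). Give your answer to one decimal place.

Flow: 63 L/min ÷ 60 = 1.05 L/s.
Vt = flow × Ti = 1.05 L/s × 0.50 s × 1000 mL/L = 525.0 mL.
R = (PIP − Pplat)/V̇ = (33.7 − 7.4) / 1.05 = 26.3/1.05 = 25.048 cmH2O·s/L.
C = Vt/(Pplat − PEEP) = 525.0 / (7.4 − 1) = 525.0/6.4 = 82.031 mL/cmH2O.
τ = R × C = 25.048 × 0.08203 L/cmH2O = 2.055 s.
Fraction remaining = e^(−Te/τ) = e^(−2.10/2.055) = 0.3599; trapped volume = 525.0 × 0.3599 = 188.95 mL.
Additional alveolar pressure from trapping ≈ V_trapped / C = 188.95 / 82.031 = 2.303 cmH2O.

2.3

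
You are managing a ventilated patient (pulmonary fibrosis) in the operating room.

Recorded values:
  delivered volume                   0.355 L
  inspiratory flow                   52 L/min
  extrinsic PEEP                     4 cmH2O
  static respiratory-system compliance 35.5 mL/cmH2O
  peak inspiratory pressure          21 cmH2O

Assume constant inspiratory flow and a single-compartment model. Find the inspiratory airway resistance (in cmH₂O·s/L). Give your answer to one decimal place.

Flow: 52 L/min ÷ 60 = 0.8667 L/s.
Equation of motion (constant flow): PIP = Vt/C + R·V̇ + PEEP.
R·V̇ = PIP − Vt/C − PEEP = 21 − 355/35.5 − 4 = 21 − 10.0 − 4 = 7.0 cmH2O.
R = 7.0 / 0.8667 = 8.077 cmH2O·s/L.

8.1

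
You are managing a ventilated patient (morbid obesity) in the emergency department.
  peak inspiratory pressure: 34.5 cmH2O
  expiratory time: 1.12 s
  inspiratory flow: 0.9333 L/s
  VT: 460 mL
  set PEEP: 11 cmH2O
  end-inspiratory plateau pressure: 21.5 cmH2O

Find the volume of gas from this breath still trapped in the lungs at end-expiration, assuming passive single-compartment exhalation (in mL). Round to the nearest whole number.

R = (PIP − Pplat)/V̇ = (34.5 − 21.5) / 0.9333 = 13.0/0.9333 = 13.929 cmH2O·s/L.
C = Vt/(Pplat − PEEP) = 460.0 / (21.5 − 11) = 460.0/10.5 = 43.81 mL/cmH2O.
τ = R × C = 13.929 × 0.04381 L/cmH2O = 0.6102 s.
Fraction remaining = e^(−Te/τ) = e^(−1.12/0.6102) = 0.1595.
Trapped volume = 460.0 × 0.1595 = 73.37 mL.

73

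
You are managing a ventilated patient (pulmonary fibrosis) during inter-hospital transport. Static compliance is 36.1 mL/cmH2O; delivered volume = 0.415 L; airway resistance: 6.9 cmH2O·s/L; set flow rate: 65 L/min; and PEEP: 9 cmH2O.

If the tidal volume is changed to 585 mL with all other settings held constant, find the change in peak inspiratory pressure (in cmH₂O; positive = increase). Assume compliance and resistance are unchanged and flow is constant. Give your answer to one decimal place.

4.7

PIP = Vt/C + R·V̇ + PEEP (constant-flow equation of motion).
Only the elastic term changes: ΔPIP = ΔVt / C = (585 − 415) / 36.1 = 4.709 cmH2O.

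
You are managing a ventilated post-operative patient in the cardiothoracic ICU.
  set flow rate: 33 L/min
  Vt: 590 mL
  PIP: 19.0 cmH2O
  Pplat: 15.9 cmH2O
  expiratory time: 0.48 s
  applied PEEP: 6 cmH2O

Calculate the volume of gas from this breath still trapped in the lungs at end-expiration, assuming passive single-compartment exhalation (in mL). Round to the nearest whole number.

Flow: 33 L/min ÷ 60 = 0.55 L/s.
R = (PIP − Pplat)/V̇ = (19.0 − 15.9) / 0.55 = 3.1/0.55 = 5.636 cmH2O·s/L.
C = Vt/(Pplat − PEEP) = 590.0 / (15.9 − 6) = 590.0/9.9 = 59.596 mL/cmH2O.
τ = R × C = 5.636 × 0.0596 L/cmH2O = 0.3359 s.
Fraction remaining = e^(−Te/τ) = e^(−0.48/0.3359) = 0.2395.
Trapped volume = 590.0 × 0.2395 = 141.31 mL.

141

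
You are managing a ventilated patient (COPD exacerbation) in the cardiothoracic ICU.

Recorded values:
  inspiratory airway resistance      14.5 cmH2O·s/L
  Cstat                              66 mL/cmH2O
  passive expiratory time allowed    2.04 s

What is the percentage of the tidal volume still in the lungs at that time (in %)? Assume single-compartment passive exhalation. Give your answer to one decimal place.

τ = R × C = 14.5 × 66 mL/cmH2O = 14.5 × 0.066 L/cmH2O = 0.957 s.
Passive exhalation: V(t)/V₀ = e^(−t/τ) = e^(−2.04/0.957) = 0.1186.
Fraction remaining = 0.1186 → 11.86%.

11.9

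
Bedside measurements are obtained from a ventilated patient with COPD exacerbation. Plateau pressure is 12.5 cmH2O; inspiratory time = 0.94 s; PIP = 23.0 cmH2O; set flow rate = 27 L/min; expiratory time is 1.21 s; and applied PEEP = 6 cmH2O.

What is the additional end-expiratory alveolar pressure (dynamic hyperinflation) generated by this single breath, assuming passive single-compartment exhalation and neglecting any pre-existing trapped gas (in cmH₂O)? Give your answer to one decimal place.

Flow: 27 L/min ÷ 60 = 0.45 L/s.
Vt = flow × Ti = 0.45 L/s × 0.94 s × 1000 mL/L = 423.0 mL.
R = (PIP − Pplat)/V̇ = (23.0 − 12.5) / 0.45 = 10.5/0.45 = 23.333 cmH2O·s/L.
C = Vt/(Pplat − PEEP) = 423.0 / (12.5 − 6) = 423.0/6.5 = 65.077 mL/cmH2O.
τ = R × C = 23.333 × 0.06508 L/cmH2O = 1.519 s.
Fraction remaining = e^(−Te/τ) = e^(−1.21/1.519) = 0.4509; trapped volume = 423.0 × 0.4509 = 190.73 mL.
Additional alveolar pressure from trapping ≈ V_trapped / C = 190.73 / 65.077 = 2.931 cmH2O.

2.9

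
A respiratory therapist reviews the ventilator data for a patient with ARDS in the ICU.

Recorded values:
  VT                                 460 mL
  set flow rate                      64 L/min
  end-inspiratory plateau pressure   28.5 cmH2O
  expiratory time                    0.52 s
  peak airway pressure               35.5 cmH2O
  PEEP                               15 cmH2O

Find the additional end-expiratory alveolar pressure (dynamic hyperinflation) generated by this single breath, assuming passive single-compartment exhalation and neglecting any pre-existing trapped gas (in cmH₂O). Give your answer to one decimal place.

Flow: 64 L/min ÷ 60 = 1.0667 L/s.
R = (PIP − Pplat)/V̇ = (35.5 − 28.5) / 1.0667 = 7.0/1.0667 = 6.562 cmH2O·s/L.
C = Vt/(Pplat − PEEP) = 460.0 / (28.5 − 15) = 460.0/13.5 = 34.074 mL/cmH2O.
τ = R × C = 6.562 × 0.03407 L/cmH2O = 0.2236 s.
Fraction remaining = e^(−Te/τ) = e^(−0.52/0.2236) = 0.09773; trapped volume = 460.0 × 0.09773 = 44.956 mL.
Additional alveolar pressure from trapping ≈ V_trapped / C = 44.956 / 34.074 = 1.319 cmH2O.

1.3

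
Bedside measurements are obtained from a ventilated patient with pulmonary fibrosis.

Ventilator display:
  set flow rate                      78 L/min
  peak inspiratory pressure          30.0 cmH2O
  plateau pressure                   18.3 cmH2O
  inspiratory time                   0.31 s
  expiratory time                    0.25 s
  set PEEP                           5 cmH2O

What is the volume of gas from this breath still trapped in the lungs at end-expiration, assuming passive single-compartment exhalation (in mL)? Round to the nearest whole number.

Flow: 78 L/min ÷ 60 = 1.3 L/s.
Vt = flow × Ti = 1.3 L/s × 0.31 s × 1000 mL/L = 403.0 mL.
R = (PIP − Pplat)/V̇ = (30.0 − 18.3) / 1.3 = 11.7/1.3 = 9.0 cmH2O·s/L.
C = Vt/(Pplat − PEEP) = 403.0 / (18.3 − 5) = 403.0/13.3 = 30.301 mL/cmH2O.
τ = R × C = 9.0 × 0.0303 L/cmH2O = 0.2727 s.
Fraction remaining = e^(−Te/τ) = e^(−0.25/0.2727) = 0.3998.
Trapped volume = 403.0 × 0.3998 = 161.12 mL.

161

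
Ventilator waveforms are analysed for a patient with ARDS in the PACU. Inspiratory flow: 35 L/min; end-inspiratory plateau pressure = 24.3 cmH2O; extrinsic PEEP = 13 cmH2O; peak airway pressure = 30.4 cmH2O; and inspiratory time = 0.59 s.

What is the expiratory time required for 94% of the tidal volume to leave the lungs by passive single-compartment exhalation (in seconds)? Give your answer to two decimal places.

0.90

Flow: 35 L/min ÷ 60 = 0.5833 L/s.
Vt = flow × Ti = 0.5833 L/s × 0.59 s × 1000 mL/L = 344.15 mL.
R = (PIP − Pplat)/V̇ = (30.4 − 24.3) / 0.5833 = 6.1/0.5833 = 10.458 cmH2O·s/L.
C = Vt/(Pplat − PEEP) = 344.15 / (24.3 − 13) = 344.15/11.3 = 30.456 mL/cmH2O.
τ = R × C = 10.458 × 0.03046 L/cmH2O = 0.3186 s.
t = −τ·ln(1 − 0.94) = −0.3186·ln(0.06) = 0.8964 s.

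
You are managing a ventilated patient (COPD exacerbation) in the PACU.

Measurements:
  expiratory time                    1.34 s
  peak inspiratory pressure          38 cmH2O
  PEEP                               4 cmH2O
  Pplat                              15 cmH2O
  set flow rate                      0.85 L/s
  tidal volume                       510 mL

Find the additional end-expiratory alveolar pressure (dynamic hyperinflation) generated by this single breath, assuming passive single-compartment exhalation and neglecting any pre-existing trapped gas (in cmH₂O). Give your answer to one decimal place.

3.8

R = (PIP − Pplat)/V̇ = (38 − 15) / 0.85 = 23.0/0.85 = 27.059 cmH2O·s/L.
C = Vt/(Pplat − PEEP) = 510.0 / (15 − 4) = 510.0/11.0 = 46.364 mL/cmH2O.
τ = R × C = 27.059 × 0.04636 L/cmH2O = 1.254 s.
Fraction remaining = e^(−Te/τ) = e^(−1.34/1.254) = 0.3435; trapped volume = 510.0 × 0.3435 = 175.19 mL.
Additional alveolar pressure from trapping ≈ V_trapped / C = 175.19 / 46.364 = 3.779 cmH2O.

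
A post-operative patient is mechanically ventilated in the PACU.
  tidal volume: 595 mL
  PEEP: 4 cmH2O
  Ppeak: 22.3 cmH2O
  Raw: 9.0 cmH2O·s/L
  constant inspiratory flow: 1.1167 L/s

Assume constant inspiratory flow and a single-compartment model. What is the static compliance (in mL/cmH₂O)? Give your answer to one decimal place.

72.1

Equation of motion (constant flow): PIP = Vt/C + R·V̇ + PEEP.
Vt/C = PIP − R·V̇ − PEEP = 22.3 − 9.0×1.1167 − 4 = 22.3 − 10.05 − 4 = 8.25 cmH2O.
C = Vt / 8.25 = 595 / 8.25 = 72.121 mL/cmH2O.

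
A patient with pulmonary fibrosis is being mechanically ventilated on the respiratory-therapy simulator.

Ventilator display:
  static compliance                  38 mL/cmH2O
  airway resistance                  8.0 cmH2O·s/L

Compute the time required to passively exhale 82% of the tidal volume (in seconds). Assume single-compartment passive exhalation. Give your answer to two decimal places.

0.52

τ = R × C = 8.0 × 38 mL/cmH2O = 8.0 × 0.038 L/cmH2O = 0.304 s.
Exhaled fraction f = 1 − e^(−t/τ) → t = −τ·ln(1 − f) = −0.304·ln(0.18) = 0.5213 s.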